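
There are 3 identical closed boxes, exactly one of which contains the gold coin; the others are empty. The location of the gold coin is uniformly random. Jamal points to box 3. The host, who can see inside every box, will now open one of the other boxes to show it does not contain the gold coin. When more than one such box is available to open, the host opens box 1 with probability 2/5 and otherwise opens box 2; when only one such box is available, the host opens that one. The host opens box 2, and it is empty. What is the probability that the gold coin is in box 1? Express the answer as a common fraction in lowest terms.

Consider each possible location of the gold coin in turn.
If it is in box 1 (prior 1/3): only box 2 is available, probability 1; weight (1/3)·1 = 1/3.
If it is in box 2 (prior 1/3): the host opened box 2, so this case is ruled out; weight (1/3)·0 = 0.
If it is in box 3 (prior 1/3): box 1 is available but not opened, probability 3/5; weight (1/3)·(3/5) = 1/5.
The weights sum to 8/15.
So P(the gold coin in box 1 | the host opened box 2) = (1/3) / (8/15) = 5/8.

5/8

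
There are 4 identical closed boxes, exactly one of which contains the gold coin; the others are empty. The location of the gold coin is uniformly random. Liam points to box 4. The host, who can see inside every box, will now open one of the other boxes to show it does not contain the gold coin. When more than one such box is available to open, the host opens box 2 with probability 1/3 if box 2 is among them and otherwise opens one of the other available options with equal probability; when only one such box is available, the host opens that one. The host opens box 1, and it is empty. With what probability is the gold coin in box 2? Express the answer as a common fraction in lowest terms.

1/3

Condition on the true location of the gold coin.
If it is in box 1 (prior 1/4): the host opened box 1, so this case is ruled out; weight (1/4)·0 = 0.
If it is in box 2 (prior 1/4): box 2 holds the prize so is unavailable; the host chooses uniformly among the 2 others, probability 1/2; weight (1/4)·(1/2) = 1/8.
If it is in box 3 (prior 1/4): box 2 is available but not opened, probability 2/3; weight (1/4)·(2/3) = 1/6.
If it is in box 4 (prior 1/4): box 2 is available but not opened; box 1 gets probability (1 − 1/3)/2 = 1/3; weight (1/4)·(1/3) = 1/12.
The weights sum to 3/8.
So P(the gold coin in box 2 | the host opened box 1) = (1/8) / (3/8) = 1/3.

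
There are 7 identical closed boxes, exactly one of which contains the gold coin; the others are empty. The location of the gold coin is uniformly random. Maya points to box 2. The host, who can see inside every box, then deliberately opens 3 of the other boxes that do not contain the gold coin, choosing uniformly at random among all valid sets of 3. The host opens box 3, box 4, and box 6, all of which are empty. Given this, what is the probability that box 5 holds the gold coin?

2/7

Condition on the true location of the gold coin.
If it is in any of boxes 1, 5, and 7 (prior 1/7 each): the host has 10 equally likely choices, so probability 1/10; weight (1/7)·(1/10) = 1/70 each.
If it is in box 2 (prior 1/7): the host has 20 equally likely choices, so probability 1/20; weight (1/7)·(1/20) = 1/140.
If it is in any of boxes 3, 4, and 6 (prior 1/7 each): that box was opened and seen not to hold the prize — ruled out; weight (1/7)·0 = 0 each.
The weights sum to 1/20.
So P(the gold coin in box 5 | the host opened box 3, box 4, and box 6) = (1/70) / (1/20) = 2/7.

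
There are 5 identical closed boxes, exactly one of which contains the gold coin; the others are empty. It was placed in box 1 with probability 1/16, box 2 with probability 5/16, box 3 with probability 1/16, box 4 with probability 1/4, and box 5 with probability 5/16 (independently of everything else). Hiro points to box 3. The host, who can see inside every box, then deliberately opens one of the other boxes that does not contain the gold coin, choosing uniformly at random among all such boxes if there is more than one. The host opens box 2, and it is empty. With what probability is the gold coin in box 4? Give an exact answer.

Apply Bayes' rule, conditioning on where the gold coin actually is.
If it is in box 1 (prior 1/16): the host has 3 equally likely choices, so probability 1/3; weight (1/16)·(1/3) = 1/48.
If it is in box 2 (prior 5/16): the host opened box 2, so this case is ruled out; weight (5/16)·0 = 0.
If it is in box 3 (prior 1/16): the host has 4 equally likely choices, so probability 1/4; weight (1/16)·(1/4) = 1/64.
If it is in box 4 (prior 1/4): the host has 3 equally likely choices, so probability 1/3; weight (1/4)·(1/3) = 1/12.
If it is in box 5 (prior 5/16): the host has 3 equally likely choices, so probability 1/3; weight (5/16)·(1/3) = 5/48.
The weights sum to 43/192.
So P(the gold coin in box 4 | the host opened box 2) = (1/12) / (43/192) = 16/43.

16/43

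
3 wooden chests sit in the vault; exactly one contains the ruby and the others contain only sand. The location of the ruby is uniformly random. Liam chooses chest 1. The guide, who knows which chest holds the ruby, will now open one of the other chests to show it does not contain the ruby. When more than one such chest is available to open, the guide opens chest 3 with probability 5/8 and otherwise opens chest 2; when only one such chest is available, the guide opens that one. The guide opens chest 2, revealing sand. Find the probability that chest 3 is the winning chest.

Consider each possible location of the ruby in turn.
If it is in chest 1 (prior 1/3): chest 3 is available but not opened, probability 3/8; weight (1/3)·(3/8) = 1/8.
If it is in chest 2 (prior 1/3): the guide opened chest 2, so this case is ruled out; weight (1/3)·0 = 0.
If it is in chest 3 (prior 1/3): only chest 2 is available, probability 1; weight (1/3)·1 = 1/3.
The weights sum to 11/24.
So P(the ruby in chest 3 | the guide opened chest 2) = (1/3) / (11/24) = 8/11.

8/11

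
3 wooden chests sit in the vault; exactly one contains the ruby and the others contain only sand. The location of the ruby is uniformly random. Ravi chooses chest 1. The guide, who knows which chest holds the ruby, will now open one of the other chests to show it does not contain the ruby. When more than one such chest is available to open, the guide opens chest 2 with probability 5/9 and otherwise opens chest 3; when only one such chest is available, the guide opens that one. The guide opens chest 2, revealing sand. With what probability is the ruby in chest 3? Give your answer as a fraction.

9/14

Consider each possible location of the ruby in turn.
If it is in chest 1 (prior 1/3): chest 2 is available, opened with probability 5/9; weight (1/3)·(5/9) = 5/27.
If it is in chest 2 (prior 1/3): the guide opened chest 2, so this case is ruled out; weight (1/3)·0 = 0.
If it is in chest 3 (prior 1/3): only chest 2 is available, probability 1; weight (1/3)·1 = 1/3.
The weights sum to 14/27.
So P(the ruby in chest 3 | the guide opened chest 2) = (1/3) / (14/27) = 9/14.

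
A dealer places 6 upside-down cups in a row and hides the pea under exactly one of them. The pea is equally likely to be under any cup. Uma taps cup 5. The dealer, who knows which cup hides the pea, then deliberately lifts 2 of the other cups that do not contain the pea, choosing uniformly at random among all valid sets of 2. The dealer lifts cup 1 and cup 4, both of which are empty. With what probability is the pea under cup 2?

5/18

Condition on the true location of the pea.
If it is under either of cups 1 and 4 (prior 1/6 each): that cup was opened and seen not to hold the prize — ruled out; weight (1/6)·0 = 0 each.
If it is under any of cups 2, 3, and 6 (prior 1/6 each): the dealer has 6 equally likely choices, so probability 1/6; weight (1/6)·(1/6) = 1/36 each.
If it is under cup 5 (prior 1/6): the dealer has 10 equally likely choices, so probability 1/10; weight (1/6)·(1/10) = 1/60.
The weights sum to 1/10.
So P(the pea under cup 2 | the dealer opened cup 1 and cup 4) = (1/36) / (1/10) = 5/18.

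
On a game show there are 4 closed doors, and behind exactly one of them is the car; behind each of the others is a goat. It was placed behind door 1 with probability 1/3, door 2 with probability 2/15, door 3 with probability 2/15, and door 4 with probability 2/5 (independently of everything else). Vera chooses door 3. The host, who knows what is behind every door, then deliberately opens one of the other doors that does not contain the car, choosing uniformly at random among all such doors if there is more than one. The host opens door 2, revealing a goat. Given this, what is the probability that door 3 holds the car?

4/37

Apply Bayes' rule, conditioning on where the car actually is.
If it is behind door 1 (prior 1/3): the host has 2 equally likely choices, so probability 1/2; weight (1/3)·(1/2) = 1/6.
If it is behind door 2 (prior 2/15): the host opened door 2, so this case is ruled out; weight (2/15)·0 = 0.
If it is behind door 3 (prior 2/15): the host has 3 equally likely choices, so probability 1/3; weight (2/15)·(1/3) = 2/45.
If it is behind door 4 (prior 2/5): the host has 2 equally likely choices, so probability 1/2; weight (2/5)·(1/2) = 1/5.
The weights sum to 37/90.
So P(the car behind door 3 | the host opened door 2) = (2/45) / (37/90) = 4/37.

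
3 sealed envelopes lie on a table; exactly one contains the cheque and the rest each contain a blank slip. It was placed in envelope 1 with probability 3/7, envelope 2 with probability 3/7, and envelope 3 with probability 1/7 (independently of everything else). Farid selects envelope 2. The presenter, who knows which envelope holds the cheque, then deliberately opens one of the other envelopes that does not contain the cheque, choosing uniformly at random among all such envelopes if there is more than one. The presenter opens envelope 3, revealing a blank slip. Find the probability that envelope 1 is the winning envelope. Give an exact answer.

2/3

Apply Bayes' rule, conditioning on where the cheque actually is.
If it is in envelope 1 (prior 3/7): the presenter has no choice, probability 1; weight (3/7)·1 = 3/7.
If it is in envelope 2 (prior 3/7): the presenter has 2 equally likely choices, so probability 1/2; weight (3/7)·(1/2) = 3/14.
If it is in envelope 3 (prior 1/7): the presenter opened envelope 3, so this case is ruled out; weight (1/7)·0 = 0.
The weights sum to 9/14.
So P(the cheque in envelope 1 | the presenter opened envelope 3) = (3/7) / (9/14) = 2/3.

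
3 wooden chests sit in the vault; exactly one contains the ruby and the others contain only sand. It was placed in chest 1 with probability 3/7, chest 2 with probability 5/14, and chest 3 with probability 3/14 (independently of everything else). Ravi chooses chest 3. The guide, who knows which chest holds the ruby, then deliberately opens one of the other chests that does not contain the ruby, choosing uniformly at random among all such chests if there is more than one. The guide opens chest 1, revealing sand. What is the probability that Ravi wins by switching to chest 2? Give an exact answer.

10/13

Consider each possible location of the ruby in turn.
If it is in chest 1 (prior 3/7): the guide opened chest 1, so this case is ruled out; weight (3/7)·0 = 0.
If it is in chest 2 (prior 5/14): the guide has no choice, probability 1; weight (5/14)·1 = 5/14.
If it is in chest 3 (prior 3/14): the guide has 2 equally likely choices, so probability 1/2; weight (3/14)·(1/2) = 3/28.
The weights sum to 13/28.
So P(the ruby in chest 2 | the guide opened chest 1) = (5/14) / (13/28) = 10/13.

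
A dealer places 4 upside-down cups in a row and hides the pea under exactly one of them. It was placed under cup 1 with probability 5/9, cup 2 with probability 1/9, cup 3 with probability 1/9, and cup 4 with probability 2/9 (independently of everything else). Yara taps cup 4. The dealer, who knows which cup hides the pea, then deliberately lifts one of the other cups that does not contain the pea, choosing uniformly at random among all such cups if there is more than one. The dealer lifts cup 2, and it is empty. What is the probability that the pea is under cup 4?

2/11

Apply Bayes' rule, conditioning on where the pea actually is.
If it is under cup 1 (prior 5/9): the dealer has 2 equally likely choices, so probability 1/2; weight (5/9)·(1/2) = 5/18.
If it is under cup 2 (prior 1/9): the dealer opened cup 2, so this case is ruled out; weight (1/9)·0 = 0.
If it is under cup 3 (prior 1/9): the dealer has 2 equally likely choices, so probability 1/2; weight (1/9)·(1/2) = 1/18.
If it is under cup 4 (prior 2/9): the dealer has 3 equally likely choices, so probability 1/3; weight (2/9)·(1/3) = 2/27.
The weights sum to 11/27.
So P(the pea under cup 4 | the dealer opened cup 2) = (2/27) / (11/27) = 2/11.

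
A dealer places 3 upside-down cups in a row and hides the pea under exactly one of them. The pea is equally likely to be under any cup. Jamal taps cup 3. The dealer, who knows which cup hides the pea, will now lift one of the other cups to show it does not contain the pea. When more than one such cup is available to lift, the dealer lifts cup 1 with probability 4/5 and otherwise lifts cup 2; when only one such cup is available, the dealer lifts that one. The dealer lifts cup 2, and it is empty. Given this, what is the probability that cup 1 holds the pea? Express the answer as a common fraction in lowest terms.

5/6

Apply Bayes' rule, conditioning on where the pea actually is.
If it is under cup 1 (prior 1/3): only cup 2 is available, probability 1; weight (1/3)·1 = 1/3.
If it is under cup 2 (prior 1/3): the dealer opened cup 2, so this case is ruled out; weight (1/3)·0 = 0.
If it is under cup 3 (prior 1/3): cup 1 is available but not opened, probability 1/5; weight (1/3)·(1/5) = 1/15.
The weights sum to 2/5.
So P(the pea under cup 1 | the dealer opened cup 2) = (1/3) / (2/5) = 5/6.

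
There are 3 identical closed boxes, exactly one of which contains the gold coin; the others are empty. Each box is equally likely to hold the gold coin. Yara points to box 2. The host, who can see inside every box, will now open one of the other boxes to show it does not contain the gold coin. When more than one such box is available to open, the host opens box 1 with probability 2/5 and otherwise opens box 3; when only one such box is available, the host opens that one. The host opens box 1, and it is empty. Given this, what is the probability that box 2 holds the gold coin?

2/7

Consider each possible location of the gold coin in turn.
If it is in box 1 (prior 1/3): the host opened box 1, so this case is ruled out; weight (1/3)·0 = 0.
If it is in box 2 (prior 1/3): box 1 is available, opened with probability 2/5; weight (1/3)·(2/5) = 2/15.
If it is in box 3 (prior 1/3): only box 1 is available, probability 1; weight (1/3)·1 = 1/3.
The weights sum to 7/15.
So P(the gold coin in box 2 | the host opened box 1) = (2/15) / (7/15) = 2/7.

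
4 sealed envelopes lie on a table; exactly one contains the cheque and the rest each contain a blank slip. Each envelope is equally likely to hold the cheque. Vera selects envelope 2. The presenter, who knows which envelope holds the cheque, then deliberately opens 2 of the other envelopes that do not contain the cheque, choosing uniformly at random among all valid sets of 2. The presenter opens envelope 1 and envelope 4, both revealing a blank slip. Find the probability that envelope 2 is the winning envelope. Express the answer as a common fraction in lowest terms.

Apply Bayes' rule, conditioning on where the cheque actually is.
If it is in either of envelopes 1 and 4 (prior 1/4 each): that envelope was opened and seen not to hold the prize — ruled out; weight (1/4)·0 = 0 each.
If it is in envelope 2 (prior 1/4): the presenter has 3 equally likely choices, so probability 1/3; weight (1/4)·(1/3) = 1/12.
If it is in envelope 3 (prior 1/4): the presenter has no choice, probability 1; weight (1/4)·1 = 1/4.
The weights sum to 1/3.
So P(the cheque in envelope 2 | the presenter opened envelope 1 and envelope 4) = (1/12) / (1/3) = 1/4.

1/4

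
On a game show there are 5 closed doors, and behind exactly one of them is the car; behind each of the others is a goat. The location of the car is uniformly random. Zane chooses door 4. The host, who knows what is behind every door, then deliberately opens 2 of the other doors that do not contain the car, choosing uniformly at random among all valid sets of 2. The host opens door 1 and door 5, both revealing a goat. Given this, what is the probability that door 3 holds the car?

Apply Bayes' rule, conditioning on where the car actually is.
If it is behind either of doors 1 and 5 (prior 1/5 each): that door was opened and seen not to hold the prize — ruled out; weight (1/5)·0 = 0 each.
If it is behind either of doors 2 and 3 (prior 1/5 each): the host has 3 equally likely choices, so probability 1/3; weight (1/5)·(1/3) = 1/15 each.
If it is behind door 4 (prior 1/5): the host has 6 equally likely choices, so probability 1/6; weight (1/5)·(1/6) = 1/30.
The weights sum to 1/6.
So P(the car behind door 3 | the host opened door 1 and door 5) = (1/15) / (1/6) = 2/5.

2/5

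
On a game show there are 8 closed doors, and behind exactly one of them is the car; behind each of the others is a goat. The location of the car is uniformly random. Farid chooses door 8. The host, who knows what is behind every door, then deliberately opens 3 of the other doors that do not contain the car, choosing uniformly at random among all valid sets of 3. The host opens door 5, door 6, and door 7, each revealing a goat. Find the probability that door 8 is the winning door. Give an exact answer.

1/8

Condition on the true location of the car.
If it is behind any of doors 1, 2, 3, and 4 (prior 1/8 each): the host has 20 equally likely choices, so probability 1/20; weight (1/8)·(1/20) = 1/160 each.
If it is behind any of doors 5, 6, and 7 (prior 1/8 each): that door was opened and seen not to hold the prize — ruled out; weight (1/8)·0 = 0 each.
If it is behind door 8 (prior 1/8): the host has 35 equally likely choices, so probability 1/35; weight (1/8)·(1/35) = 1/280.
The weights sum to 1/35.
So P(the car behind door 8 | the host opened door 5, door 6, and door 7) = (1/280) / (1/35) = 1/8.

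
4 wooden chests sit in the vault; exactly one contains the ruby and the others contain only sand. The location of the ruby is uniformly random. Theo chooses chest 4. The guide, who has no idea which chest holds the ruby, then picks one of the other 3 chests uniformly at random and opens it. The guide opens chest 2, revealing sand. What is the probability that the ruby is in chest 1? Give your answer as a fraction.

Because the guide chose which chest to open without knowing where the ruby is, the choice is independent of the prize location. Learning that chest 2 does not hold the ruby simply rules out that one location and leaves the remaining 3 chests still equally likely by symmetry.
So P(the ruby in chest 1) = 1/3.

1/3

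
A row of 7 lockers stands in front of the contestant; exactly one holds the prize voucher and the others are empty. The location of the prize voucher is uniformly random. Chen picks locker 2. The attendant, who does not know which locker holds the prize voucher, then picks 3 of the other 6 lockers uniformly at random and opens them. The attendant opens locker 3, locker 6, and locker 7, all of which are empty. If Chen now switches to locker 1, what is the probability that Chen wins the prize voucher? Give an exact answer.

1/4

Condition on the true location of the prize voucher.
If it is in any of lockers 1, 2, 4, and 5 (prior 1/7 each): the attendant picks exactly this set with probability 1/20 regardless, and none is the prize; weight (1/7)·(1/20) = 1/140 each.
If it is in any of lockers 3, 6, and 7 (prior 1/7 each): that locker was opened and seen not to hold the prize — ruled out; weight (1/7)·0 = 0 each.
The weights sum to 1/35.
So P(the prize voucher in locker 1 | the attendant opened locker 3, locker 6, and locker 7) = (1/140) / (1/35) = 1/4.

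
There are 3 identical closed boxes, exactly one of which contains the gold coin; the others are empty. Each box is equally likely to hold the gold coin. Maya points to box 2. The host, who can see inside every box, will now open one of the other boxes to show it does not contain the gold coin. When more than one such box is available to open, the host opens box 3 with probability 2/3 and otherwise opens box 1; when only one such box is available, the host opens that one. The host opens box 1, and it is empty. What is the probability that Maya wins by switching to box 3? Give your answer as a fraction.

3/4

Consider each possible location of the gold coin in turn.
If it is in box 1 (prior 1/3): the host opened box 1, so this case is ruled out; weight (1/3)·0 = 0.
If it is in box 2 (prior 1/3): box 3 is available but not opened, probability 1/3; weight (1/3)·(1/3) = 1/9.
If it is in box 3 (prior 1/3): only box 1 is available, probability 1; weight (1/3)·1 = 1/3.
The weights sum to 4/9.
So P(the gold coin in box 3 | the host opened box 1) = (1/3) / (4/9) = 3/4.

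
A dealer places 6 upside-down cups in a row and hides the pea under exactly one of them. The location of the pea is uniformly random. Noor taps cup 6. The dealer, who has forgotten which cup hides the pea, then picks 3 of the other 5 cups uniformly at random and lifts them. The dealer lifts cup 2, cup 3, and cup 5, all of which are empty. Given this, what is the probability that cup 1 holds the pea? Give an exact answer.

1/3

Because the dealer chose which cups to lift without knowing where the pea is, the choice is independent of the prize location. Learning that none of the 3 opened cups holds the pea simply rules out those 3 locations and leaves the remaining 3 cups still equally likely by symmetry.
So P(the pea under cup 1) = 1/3.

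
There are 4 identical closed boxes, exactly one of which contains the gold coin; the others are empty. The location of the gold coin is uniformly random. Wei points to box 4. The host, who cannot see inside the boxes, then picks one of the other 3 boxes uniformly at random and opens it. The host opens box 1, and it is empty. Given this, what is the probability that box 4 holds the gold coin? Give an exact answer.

1/3

Apply Bayes' rule, conditioning on where the gold coin actually is.
If it is in box 1 (prior 1/4): the host opened box 1, so this case is ruled out; weight (1/4)·0 = 0.
If it is in any of boxes 2, 3, and 4 (prior 1/4 each): the host picks box 1 with probability 1/3 regardless, and it is not the prize; weight (1/4)·(1/3) = 1/12 each.
The weights sum to 1/4.
So P(the gold coin in box 4 | the host opened box 1) = (1/12) / (1/4) = 1/3.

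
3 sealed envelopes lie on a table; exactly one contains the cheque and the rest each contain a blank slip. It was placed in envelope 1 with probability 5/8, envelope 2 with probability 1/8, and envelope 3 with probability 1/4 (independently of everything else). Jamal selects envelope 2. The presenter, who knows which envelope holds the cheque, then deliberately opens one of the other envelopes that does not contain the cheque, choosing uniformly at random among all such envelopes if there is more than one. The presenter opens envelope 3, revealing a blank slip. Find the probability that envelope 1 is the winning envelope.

Apply Bayes' rule, conditioning on where the cheque actually is.
If it is in envelope 1 (prior 5/8): the presenter has no choice, probability 1; weight (5/8)·1 = 5/8.
If it is in envelope 2 (prior 1/8): the presenter has 2 equally likely choices, so probability 1/2; weight (1/8)·(1/2) = 1/16.
If it is in envelope 3 (prior 1/4): the presenter opened envelope 3, so this case is ruled out; weight (1/4)·0 = 0.
The weights sum to 11/16.
So P(the cheque in envelope 1 | the presenter opened envelope 3) = (5/8) / (11/16) = 10/11.

10/11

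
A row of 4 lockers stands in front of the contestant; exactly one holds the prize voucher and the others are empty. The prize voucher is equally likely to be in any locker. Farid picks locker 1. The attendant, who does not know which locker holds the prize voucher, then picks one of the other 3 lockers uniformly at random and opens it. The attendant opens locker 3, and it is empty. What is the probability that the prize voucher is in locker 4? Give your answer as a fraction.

1/3

Condition on the true location of the prize voucher.
If it is in any of lockers 1, 2, and 4 (prior 1/4 each): the attendant picks locker 3 with probability 1/3 regardless, and it is not the prize; weight (1/4)·(1/3) = 1/12 each.
If it is in locker 3 (prior 1/4): the attendant opened locker 3, so this case is ruled out; weight (1/4)·0 = 0.
The weights sum to 1/4.
So P(the prize voucher in locker 4 | the attendant opened locker 3) = (1/12) / (1/4) = 1/3.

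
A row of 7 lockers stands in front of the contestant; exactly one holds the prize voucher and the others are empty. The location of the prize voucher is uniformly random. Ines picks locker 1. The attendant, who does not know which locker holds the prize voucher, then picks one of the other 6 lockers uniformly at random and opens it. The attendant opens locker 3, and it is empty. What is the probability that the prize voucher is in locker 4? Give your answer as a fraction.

Condition on the true location of the prize voucher.
If it is in any of lockers 1, 2, 4, 5, 6, and 7 (prior 1/7 each): the attendant picks locker 3 with probability 1/6 regardless, and it is not the prize; weight (1/7)·(1/6) = 1/42 each.
If it is in locker 3 (prior 1/7): the attendant opened locker 3, so this case is ruled out; weight (1/7)·0 = 0.
The weights sum to 1/7.
So P(the prize voucher in locker 4 | the attendant opened locker 3) = (1/42) / (1/7) = 1/6.

1/6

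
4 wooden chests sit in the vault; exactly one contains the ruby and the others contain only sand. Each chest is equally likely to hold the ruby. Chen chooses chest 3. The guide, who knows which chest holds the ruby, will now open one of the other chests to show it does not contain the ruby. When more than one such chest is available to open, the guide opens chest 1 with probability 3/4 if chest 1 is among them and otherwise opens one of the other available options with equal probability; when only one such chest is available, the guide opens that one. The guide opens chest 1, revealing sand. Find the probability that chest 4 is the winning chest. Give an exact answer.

Condition on the true location of the ruby.
If it is in chest 1 (prior 1/4): the guide opened chest 1, so this case is ruled out; weight (1/4)·0 = 0.
If it is in any of chests 2, 3, and 4 (prior 1/4 each): chest 1 is available, opened with probability 3/4; weight (1/4)·(3/4) = 3/16 each.
The weights sum to 9/16.
So P(the ruby in chest 4 | the guide opened chest 1) = (3/16) / (9/16) = 1/3.

1/3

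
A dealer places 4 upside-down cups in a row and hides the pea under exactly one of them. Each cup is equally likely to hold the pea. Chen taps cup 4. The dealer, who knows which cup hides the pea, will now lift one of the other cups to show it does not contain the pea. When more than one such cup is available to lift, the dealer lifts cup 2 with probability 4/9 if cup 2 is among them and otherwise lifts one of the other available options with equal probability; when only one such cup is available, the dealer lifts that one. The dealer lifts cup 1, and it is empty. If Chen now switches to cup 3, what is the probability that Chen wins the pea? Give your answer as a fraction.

5/12

Condition on the true location of the pea.
If it is under cup 1 (prior 1/4): the dealer opened cup 1, so this case is ruled out; weight (1/4)·0 = 0.
If it is under cup 2 (prior 1/4): cup 2 holds the prize so is unavailable; the dealer chooses uniformly among the 2 others, probability 1/2; weight (1/4)·(1/2) = 1/8.
If it is under cup 3 (prior 1/4): cup 2 is available but not opened, probability 5/9; weight (1/4)·(5/9) = 5/36.
If it is under cup 4 (prior 1/4): cup 2 is available but not opened; cup 1 gets probability (1 − 4/9)/2 = 5/18; weight (1/4)·(5/18) = 5/72.
The weights sum to 1/3.
So P(the pea under cup 3 | the dealer opened cup 1) = (5/36) / (1/3) = 5/12.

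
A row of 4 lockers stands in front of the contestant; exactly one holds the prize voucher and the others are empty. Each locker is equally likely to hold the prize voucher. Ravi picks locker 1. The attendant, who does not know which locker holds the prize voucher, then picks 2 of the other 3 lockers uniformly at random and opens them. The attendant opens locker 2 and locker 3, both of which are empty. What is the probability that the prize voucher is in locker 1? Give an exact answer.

Because the attendant chose which lockers to open without knowing where the prize voucher is, the choice is independent of the prize location. Learning that none of the 2 opened lockers holds the prize voucher simply rules out those 2 locations and leaves the remaining 2 lockers still equally likely by symmetry.
So P(the prize voucher in locker 1) = 1/2.

1/2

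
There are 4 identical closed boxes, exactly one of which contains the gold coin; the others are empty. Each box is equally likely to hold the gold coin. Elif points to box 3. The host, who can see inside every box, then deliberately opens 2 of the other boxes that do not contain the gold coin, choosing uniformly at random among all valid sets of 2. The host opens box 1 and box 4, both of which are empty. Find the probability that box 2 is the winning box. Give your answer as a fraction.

Consider each possible location of the gold coin in turn.
If it is in either of boxes 1 and 4 (prior 1/4 each): that box was opened and seen not to hold the prize — ruled out; weight (1/4)·0 = 0 each.
If it is in box 2 (prior 1/4): the host has no choice, probability 1; weight (1/4)·1 = 1/4.
If it is in box 3 (prior 1/4): the host has 3 equally likely choices, so probability 1/3; weight (1/4)·(1/3) = 1/12.
The weights sum to 1/3.
So P(the gold coin in box 2 | the host opened box 1 and box 4) = (1/4) / (1/3) = 3/4.

3/4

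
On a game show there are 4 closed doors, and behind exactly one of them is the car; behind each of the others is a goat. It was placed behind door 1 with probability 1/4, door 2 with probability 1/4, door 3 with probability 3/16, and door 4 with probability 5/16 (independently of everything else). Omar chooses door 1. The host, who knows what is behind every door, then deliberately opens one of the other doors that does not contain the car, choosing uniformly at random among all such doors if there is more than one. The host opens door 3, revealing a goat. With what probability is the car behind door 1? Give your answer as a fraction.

Condition on the true location of the car.
If it is behind door 1 (prior 1/4): the host has 3 equally likely choices, so probability 1/3; weight (1/4)·(1/3) = 1/12.
If it is behind door 2 (prior 1/4): the host has 2 equally likely choices, so probability 1/2; weight (1/4)·(1/2) = 1/8.
If it is behind door 3 (prior 3/16): the host opened door 3, so this case is ruled out; weight (3/16)·0 = 0.
If it is behind door 4 (prior 5/16): the host has 2 equally likely choices, so probability 1/2; weight (5/16)·(1/2) = 5/32.
The weights sum to 35/96.
So P(the car behind door 1 | the host opened door 3) = (1/12) / (35/96) = 8/35.

8/35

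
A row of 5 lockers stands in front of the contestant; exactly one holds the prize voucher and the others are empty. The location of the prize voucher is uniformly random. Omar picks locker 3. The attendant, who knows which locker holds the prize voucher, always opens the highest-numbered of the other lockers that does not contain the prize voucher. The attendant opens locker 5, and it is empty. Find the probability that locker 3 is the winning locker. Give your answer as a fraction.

Apply Bayes' rule, conditioning on where the prize voucher actually is.
If it is in any of lockers 1, 2, 3, and 4 (prior 1/5 each): locker 5 is the highest-numbered option available, probability 1; weight (1/5)·1 = 1/5 each.
If it is in locker 5 (prior 1/5): the attendant opened locker 5, so this case is ruled out; weight (1/5)·0 = 0.
The weights sum to 4/5.
So P(the prize voucher in locker 3 | the attendant opened locker 5) = (1/5) / (4/5) = 1/4.

1/4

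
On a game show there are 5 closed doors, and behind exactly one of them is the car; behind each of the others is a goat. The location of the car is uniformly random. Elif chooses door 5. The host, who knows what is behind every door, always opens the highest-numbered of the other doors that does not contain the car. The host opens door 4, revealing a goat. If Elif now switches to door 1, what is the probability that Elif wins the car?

Condition on the true location of the car.
If it is behind any of doors 1, 2, 3, and 5 (prior 1/5 each): door 4 is the highest-numbered option available, probability 1; weight (1/5)·1 = 1/5 each.
If it is behind door 4 (prior 1/5): the host opened door 4, so this case is ruled out; weight (1/5)·0 = 0.
The weights sum to 4/5.
So P(the car behind door 1 | the host opened door 4) = (1/5) / (4/5) = 1/4.

1/4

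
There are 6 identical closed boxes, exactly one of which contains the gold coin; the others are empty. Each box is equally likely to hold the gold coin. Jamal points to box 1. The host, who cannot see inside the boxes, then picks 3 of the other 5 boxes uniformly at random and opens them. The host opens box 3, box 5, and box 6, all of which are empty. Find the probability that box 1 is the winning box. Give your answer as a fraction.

Consider each possible location of the gold coin in turn.
If it is in any of boxes 1, 2, and 4 (prior 1/6 each): the host picks exactly this set with probability 1/10 regardless, and none is the prize; weight (1/6)·(1/10) = 1/60 each.
If it is in any of boxes 3, 5, and 6 (prior 1/6 each): that box was opened and seen not to hold the prize — ruled out; weight (1/6)·0 = 0 each.
The weights sum to 1/20.
So P(the gold coin in box 1 | the host opened box 3, box 5, and box 6) = (1/60) / (1/20) = 1/3.

1/3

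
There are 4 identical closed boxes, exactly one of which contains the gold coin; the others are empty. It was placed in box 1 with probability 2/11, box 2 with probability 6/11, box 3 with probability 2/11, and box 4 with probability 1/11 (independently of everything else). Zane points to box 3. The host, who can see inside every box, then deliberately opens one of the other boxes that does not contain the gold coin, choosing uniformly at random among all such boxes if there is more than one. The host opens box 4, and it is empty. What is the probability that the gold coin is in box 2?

9/14

Condition on the true location of the gold coin.
If it is in box 1 (prior 2/11): the host has 2 equally likely choices, so probability 1/2; weight (2/11)·(1/2) = 1/11.
If it is in box 2 (prior 6/11): the host has 2 equally likely choices, so probability 1/2; weight (6/11)·(1/2) = 3/11.
If it is in box 3 (prior 2/11): the host has 3 equally likely choices, so probability 1/3; weight (2/11)·(1/3) = 2/33.
If it is in box 4 (prior 1/11): the host opened box 4, so this case is ruled out; weight (1/11)·0 = 0.
The weights sum to 14/33.
So P(the gold coin in box 2 | the host opened box 4) = (3/11) / (14/33) = 9/14.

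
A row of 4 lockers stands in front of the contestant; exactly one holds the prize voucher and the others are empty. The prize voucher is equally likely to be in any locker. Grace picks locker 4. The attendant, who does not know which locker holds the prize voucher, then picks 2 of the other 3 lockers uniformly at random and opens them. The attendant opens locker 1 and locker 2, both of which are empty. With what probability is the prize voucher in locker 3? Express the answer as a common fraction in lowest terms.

1/2

Because the attendant chose which lockers to open without knowing where the prize voucher is, the choice is independent of the prize location. Learning that none of the 2 opened lockers holds the prize voucher simply rules out those 2 locations and leaves the remaining 2 lockers still equally likely by symmetry.
So P(the prize voucher in locker 3) = 1/2.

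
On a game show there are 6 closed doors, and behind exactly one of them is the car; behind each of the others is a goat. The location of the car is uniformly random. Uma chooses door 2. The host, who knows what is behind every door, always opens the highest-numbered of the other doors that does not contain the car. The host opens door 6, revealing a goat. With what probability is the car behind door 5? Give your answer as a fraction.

1/5

Apply Bayes' rule, conditioning on where the car actually is.
If it is behind any of doors 1, 2, 3, 4, and 5 (prior 1/6 each): door 6 is the highest-numbered option available, probability 1; weight (1/6)·1 = 1/6 each.
If it is behind door 6 (prior 1/6): the host opened door 6, so this case is ruled out; weight (1/6)·0 = 0.
The weights sum to 5/6.
So P(the car behind door 5 | the host opened door 6) = (1/6) / (5/6) = 1/5.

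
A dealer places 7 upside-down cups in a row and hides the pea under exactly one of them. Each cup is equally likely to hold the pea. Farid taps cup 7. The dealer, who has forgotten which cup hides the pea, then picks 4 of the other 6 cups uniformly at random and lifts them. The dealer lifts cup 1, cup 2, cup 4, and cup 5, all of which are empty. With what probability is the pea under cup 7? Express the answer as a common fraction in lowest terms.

1/3

Because the dealer chose which cups to lift without knowing where the pea is, the choice is independent of the prize location. Learning that none of the 4 opened cups holds the pea simply rules out those 4 locations and leaves the remaining 3 cups still equally likely by symmetry.
So P(the pea under cup 7) = 1/3.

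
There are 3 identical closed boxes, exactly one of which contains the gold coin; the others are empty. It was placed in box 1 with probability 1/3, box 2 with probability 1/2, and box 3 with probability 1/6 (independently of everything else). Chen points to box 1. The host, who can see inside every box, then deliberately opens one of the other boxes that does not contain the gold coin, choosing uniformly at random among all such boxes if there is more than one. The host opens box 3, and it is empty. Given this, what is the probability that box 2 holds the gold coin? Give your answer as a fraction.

Apply Bayes' rule, conditioning on where the gold coin actually is.
If it is in box 1 (prior 1/3): the host has 2 equally likely choices, so probability 1/2; weight (1/3)·(1/2) = 1/6.
If it is in box 2 (prior 1/2): the host has no choice, probability 1; weight (1/2)·1 = 1/2.
If it is in box 3 (prior 1/6): the host opened box 3, so this case is ruled out; weight (1/6)·0 = 0.
The weights sum to 2/3.
So P(the gold coin in box 2 | the host opened box 3) = (1/2) / (2/3) = 3/4.

3/4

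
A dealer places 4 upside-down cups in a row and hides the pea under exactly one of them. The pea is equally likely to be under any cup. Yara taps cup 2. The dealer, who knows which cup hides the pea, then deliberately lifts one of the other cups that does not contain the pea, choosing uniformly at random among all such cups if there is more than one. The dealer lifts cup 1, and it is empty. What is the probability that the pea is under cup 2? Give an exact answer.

Apply Bayes' rule, conditioning on where the pea actually is.
If it is under cup 1 (prior 1/4): the dealer opened cup 1, so this case is ruled out; weight (1/4)·0 = 0.
If it is under cup 2 (prior 1/4): the dealer has 3 equally likely choices, so probability 1/3; weight (1/4)·(1/3) = 1/12.
If it is under either of cups 3 and 4 (prior 1/4 each): the dealer has 2 equally likely choices, so probability 1/2; weight (1/4)·(1/2) = 1/8 each.
The weights sum to 1/3.
So P(the pea under cup 2 | the dealer opened cup 1) = (1/12) / (1/3) = 1/4.

1/4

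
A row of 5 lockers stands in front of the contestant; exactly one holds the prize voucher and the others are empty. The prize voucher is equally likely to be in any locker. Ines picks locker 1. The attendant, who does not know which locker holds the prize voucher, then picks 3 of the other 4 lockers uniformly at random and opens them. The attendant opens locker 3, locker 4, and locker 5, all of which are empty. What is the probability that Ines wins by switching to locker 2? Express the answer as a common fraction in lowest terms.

1/2

Because the attendant chose which lockers to open without knowing where the prize voucher is, the choice is independent of the prize location. Learning that none of the 3 opened lockers holds the prize voucher simply rules out those 3 locations and leaves the remaining 2 lockers still equally likely by symmetry.
So P(the prize voucher in locker 2) = 1/2.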